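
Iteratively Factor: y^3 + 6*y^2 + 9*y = (y)*(y^2 + 6*y + 9) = y*(y + 3)*(y + 3)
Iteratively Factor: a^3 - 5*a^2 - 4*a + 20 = (a - 2)*(a^2 - 3*a - 10) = (a - 5)*(a - 2)*(a + 2)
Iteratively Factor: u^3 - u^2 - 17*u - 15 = (u + 3)*(u^2 - 4*u - 5) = (u + 1)*(u + 3)*(u - 5)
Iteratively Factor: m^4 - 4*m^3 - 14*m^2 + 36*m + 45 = (m + 3)*(m^3 - 7*m^2 + 7*m + 15) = (m + 1)*(m + 3)*(m^2 - 8*m + 15) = (m - 5)*(m + 1)*(m + 3)*(m - 3)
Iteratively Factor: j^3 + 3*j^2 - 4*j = (j)*(j^2 + 3*j - 4) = j*(j - 1)*(j + 4)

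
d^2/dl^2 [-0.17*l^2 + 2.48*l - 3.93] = -0.340000000000000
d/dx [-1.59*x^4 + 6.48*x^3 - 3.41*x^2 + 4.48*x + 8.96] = -6.36*x^3 + 19.44*x^2 - 6.82*x + 4.48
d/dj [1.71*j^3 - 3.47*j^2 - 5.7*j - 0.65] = 5.13*j^2 - 6.94*j - 5.7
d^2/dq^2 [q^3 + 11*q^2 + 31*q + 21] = 6*q + 22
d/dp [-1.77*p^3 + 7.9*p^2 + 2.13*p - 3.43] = -5.31*p^2 + 15.8*p + 2.13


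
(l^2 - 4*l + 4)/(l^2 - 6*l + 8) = (l - 2)/(l - 4)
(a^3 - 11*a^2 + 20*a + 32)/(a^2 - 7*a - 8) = a - 4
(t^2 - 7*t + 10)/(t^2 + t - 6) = (t - 5)/(t + 3)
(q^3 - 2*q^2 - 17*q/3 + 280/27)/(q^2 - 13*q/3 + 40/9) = q + 7/3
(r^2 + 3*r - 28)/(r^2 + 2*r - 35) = (r - 4)/(r - 5)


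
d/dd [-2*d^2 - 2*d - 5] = -4*d - 2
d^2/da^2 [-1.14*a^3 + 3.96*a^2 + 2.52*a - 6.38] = 7.92 - 6.84*a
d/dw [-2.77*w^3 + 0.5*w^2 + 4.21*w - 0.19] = -8.31*w^2 + 1.0*w + 4.21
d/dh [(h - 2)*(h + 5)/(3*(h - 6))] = (h^2 - 12*h - 8)/(3*(h^2 - 12*h + 36))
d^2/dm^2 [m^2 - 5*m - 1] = 2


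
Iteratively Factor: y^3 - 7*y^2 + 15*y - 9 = (y - 3)*(y^2 - 4*y + 3) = (y - 3)*(y - 1)*(y - 3)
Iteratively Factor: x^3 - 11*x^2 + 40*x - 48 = (x - 3)*(x^2 - 8*x + 16) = (x - 4)*(x - 3)*(x - 4)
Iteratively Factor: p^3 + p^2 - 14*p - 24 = (p + 2)*(p^2 - p - 12) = (p + 2)*(p + 3)*(p - 4)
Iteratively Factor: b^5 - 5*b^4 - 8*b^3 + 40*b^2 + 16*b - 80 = (b - 2)*(b^4 - 3*b^3 - 14*b^2 + 12*b + 40) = (b - 5)*(b - 2)*(b^3 + 2*b^2 - 4*b - 8) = (b - 5)*(b - 2)*(b + 2)*(b^2 - 4) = (b - 5)*(b - 2)^2*(b + 2)*(b + 2)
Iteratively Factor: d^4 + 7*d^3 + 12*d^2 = (d)*(d^3 + 7*d^2 + 12*d) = d*(d + 3)*(d^2 + 4*d) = d^2*(d + 3)*(d + 4)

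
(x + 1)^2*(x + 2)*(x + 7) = x^4 + 11*x^3 + 33*x^2 + 37*x + 14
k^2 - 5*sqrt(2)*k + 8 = (k - 4*sqrt(2))*(k - sqrt(2))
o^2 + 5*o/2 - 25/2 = (o - 5/2)*(o + 5)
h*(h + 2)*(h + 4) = h^3 + 6*h^2 + 8*h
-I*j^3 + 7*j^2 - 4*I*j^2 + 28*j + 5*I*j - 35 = (j + 5)*(j + 7*I)*(-I*j + I)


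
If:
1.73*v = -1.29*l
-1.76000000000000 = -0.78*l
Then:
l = 2.26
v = -1.68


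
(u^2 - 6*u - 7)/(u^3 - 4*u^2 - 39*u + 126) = (u + 1)/(u^2 + 3*u - 18)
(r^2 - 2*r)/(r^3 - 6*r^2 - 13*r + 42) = r/(r^2 - 4*r - 21)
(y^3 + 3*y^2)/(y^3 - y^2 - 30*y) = y*(y + 3)/(y^2 - y - 30)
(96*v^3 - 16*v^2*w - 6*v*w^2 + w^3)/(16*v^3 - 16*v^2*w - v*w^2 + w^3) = (6*v - w)/(v - w)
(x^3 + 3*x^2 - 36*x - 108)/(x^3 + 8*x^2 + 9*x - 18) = (x - 6)/(x - 1)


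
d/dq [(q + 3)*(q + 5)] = 2*q + 8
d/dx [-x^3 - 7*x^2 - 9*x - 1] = -3*x^2 - 14*x - 9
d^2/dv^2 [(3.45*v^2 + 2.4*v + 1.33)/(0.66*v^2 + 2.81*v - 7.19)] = (-10.70586*v^3 + 101.705868*v^2 + 83.1334680000001*v + 487.3082)/(0.287496*v^6 + 3.672108*v^5 + 6.238386*v^4 - 57.819403*v^3 - 67.960599*v^2 + 435.798123*v - 371.694959)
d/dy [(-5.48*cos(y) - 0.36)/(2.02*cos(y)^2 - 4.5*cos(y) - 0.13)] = (-11.0696*cos(y)^2 - 1.4544*cos(y) + 0.9076)*sin(y)/(4.0804*cos(y)^4 - 18.18*cos(y)^3 + 19.7248*cos(y)^2 + 1.17*cos(y) + 0.0169)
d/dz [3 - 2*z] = -2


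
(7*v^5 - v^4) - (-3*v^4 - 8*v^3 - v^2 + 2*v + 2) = 7*v^5 + 2*v^4 + 8*v^3 + v^2 - 2*v - 2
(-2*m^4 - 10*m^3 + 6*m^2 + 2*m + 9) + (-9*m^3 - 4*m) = -2*m^4 - 19*m^3 + 6*m^2 - 2*m + 9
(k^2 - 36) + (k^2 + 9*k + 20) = 2*k^2 + 9*k - 16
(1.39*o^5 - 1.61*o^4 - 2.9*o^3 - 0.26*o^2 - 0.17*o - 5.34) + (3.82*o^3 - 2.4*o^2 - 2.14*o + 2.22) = 1.39*o^5 - 1.61*o^4 + 0.92*o^3 - 2.66*o^2 - 2.31*o - 3.12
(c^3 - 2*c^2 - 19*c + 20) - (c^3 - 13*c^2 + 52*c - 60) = 11*c^2 - 71*c + 80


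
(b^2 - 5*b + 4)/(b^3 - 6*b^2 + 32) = (b - 1)/(b^2 - 2*b - 8)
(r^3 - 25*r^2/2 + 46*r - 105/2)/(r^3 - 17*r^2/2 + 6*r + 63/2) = (2*r - 5)/(2*r + 3)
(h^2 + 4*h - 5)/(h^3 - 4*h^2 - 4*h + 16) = (h^2 + 4*h - 5)/(h^3 - 4*h^2 - 4*h + 16)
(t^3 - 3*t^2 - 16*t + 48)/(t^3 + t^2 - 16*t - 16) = (t - 3)/(t + 1)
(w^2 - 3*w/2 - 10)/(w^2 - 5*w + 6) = (w^2 - 3*w/2 - 10)/(w^2 - 5*w + 6)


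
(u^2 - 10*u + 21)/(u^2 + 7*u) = (u^2 - 10*u + 21)/(u*(u + 7))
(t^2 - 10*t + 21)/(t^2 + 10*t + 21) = (t^2 - 10*t + 21)/(t^2 + 10*t + 21)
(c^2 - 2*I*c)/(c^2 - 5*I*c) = (c - 2*I)/(c - 5*I)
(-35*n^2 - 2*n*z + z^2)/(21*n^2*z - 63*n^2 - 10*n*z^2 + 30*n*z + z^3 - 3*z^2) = (5*n + z)/(-3*n*z + 9*n + z^2 - 3*z)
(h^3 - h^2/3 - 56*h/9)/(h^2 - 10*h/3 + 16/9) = h*(3*h + 7)/(3*h - 2)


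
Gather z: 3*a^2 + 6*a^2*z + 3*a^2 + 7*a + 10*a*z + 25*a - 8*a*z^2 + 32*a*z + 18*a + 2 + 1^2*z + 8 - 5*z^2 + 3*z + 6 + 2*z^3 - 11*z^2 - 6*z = 6*a^2 + 50*a + 2*z^3 + z^2*(-8*a - 16) + z*(6*a^2 + 42*a - 2) + 16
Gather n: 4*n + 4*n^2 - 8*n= 4*n^2 - 4*n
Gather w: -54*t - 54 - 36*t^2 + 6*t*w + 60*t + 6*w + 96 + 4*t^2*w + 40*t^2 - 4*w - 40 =4*t^2 + 6*t + w*(4*t^2 + 6*t + 2) + 2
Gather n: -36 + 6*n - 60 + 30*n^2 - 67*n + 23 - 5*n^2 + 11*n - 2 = 25*n^2 - 50*n - 75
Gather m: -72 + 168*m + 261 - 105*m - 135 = 63*m + 54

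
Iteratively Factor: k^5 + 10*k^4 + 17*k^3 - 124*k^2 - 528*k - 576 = (k + 3)*(k^4 + 7*k^3 - 4*k^2 - 112*k - 192) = (k + 3)^2*(k^3 + 4*k^2 - 16*k - 64) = (k + 3)^2*(k + 4)*(k^2 - 16) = (k - 4)*(k + 3)^2*(k + 4)*(k + 4)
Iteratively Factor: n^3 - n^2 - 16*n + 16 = (n + 4)*(n^2 - 5*n + 4) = (n - 4)*(n + 4)*(n - 1)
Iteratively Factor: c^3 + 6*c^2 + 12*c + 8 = (c + 2)*(c^2 + 4*c + 4) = (c + 2)^2*(c + 2)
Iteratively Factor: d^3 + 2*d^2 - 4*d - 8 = (d + 2)*(d^2 - 4) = (d - 2)*(d + 2)*(d + 2)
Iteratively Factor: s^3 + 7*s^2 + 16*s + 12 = (s + 3)*(s^2 + 4*s + 4) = (s + 2)*(s + 3)*(s + 2)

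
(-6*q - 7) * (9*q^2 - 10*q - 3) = -54*q^3 - 3*q^2 + 88*q + 21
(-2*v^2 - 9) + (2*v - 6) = -2*v^2 + 2*v - 15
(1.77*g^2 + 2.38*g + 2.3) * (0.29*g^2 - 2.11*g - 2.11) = 0.5133*g^4 - 3.0445*g^3 - 8.0895*g^2 - 9.8748*g - 4.853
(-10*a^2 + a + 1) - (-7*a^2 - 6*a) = -3*a^2 + 7*a + 1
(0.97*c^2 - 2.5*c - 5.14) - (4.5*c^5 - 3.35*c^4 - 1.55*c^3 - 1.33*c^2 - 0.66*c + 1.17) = -4.5*c^5 + 3.35*c^4 + 1.55*c^3 + 2.3*c^2 - 1.84*c - 6.31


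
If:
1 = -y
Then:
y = -1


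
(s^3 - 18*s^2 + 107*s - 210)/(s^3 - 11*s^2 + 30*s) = (s - 7)/s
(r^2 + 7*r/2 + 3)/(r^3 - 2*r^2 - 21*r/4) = 2*(r + 2)/(r*(2*r - 7))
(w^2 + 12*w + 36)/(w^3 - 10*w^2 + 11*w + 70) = (w^2 + 12*w + 36)/(w^3 - 10*w^2 + 11*w + 70)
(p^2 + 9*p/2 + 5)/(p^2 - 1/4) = 2*(2*p^2 + 9*p + 10)/(4*p^2 - 1)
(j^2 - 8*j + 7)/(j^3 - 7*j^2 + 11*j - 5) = (j - 7)/(j^2 - 6*j + 5)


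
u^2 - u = u*(u - 1)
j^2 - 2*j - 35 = (j - 7)*(j + 5)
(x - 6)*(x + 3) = x^2 - 3*x - 18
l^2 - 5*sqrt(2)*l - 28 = (l - 7*sqrt(2))*(l + 2*sqrt(2))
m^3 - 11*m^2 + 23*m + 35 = (m - 7)*(m - 5)*(m + 1)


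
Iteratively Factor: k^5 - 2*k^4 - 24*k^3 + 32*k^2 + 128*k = (k + 4)*(k^4 - 6*k^3 + 32*k) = (k + 2)*(k + 4)*(k^3 - 8*k^2 + 16*k) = (k - 4)*(k + 2)*(k + 4)*(k^2 - 4*k) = k*(k - 4)*(k + 2)*(k + 4)*(k - 4)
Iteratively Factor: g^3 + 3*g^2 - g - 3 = (g + 1)*(g^2 + 2*g - 3) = (g - 1)*(g + 1)*(g + 3)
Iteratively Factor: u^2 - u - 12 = (u + 3)*(u - 4)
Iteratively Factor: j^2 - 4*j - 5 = (j - 5)*(j + 1)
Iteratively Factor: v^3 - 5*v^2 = (v)*(v^2 - 5*v) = v*(v - 5)*(v)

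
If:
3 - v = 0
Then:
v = 3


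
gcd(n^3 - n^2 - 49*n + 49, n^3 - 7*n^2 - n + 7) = n^2 - 8*n + 7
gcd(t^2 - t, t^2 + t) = t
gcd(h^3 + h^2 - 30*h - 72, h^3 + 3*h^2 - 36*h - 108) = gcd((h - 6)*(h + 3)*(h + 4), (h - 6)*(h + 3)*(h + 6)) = h^2 - 3*h - 18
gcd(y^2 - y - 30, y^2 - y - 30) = y^2 - y - 30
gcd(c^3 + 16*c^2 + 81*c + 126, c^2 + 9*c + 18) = c^2 + 9*c + 18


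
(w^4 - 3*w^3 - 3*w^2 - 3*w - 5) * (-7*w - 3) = -7*w^5 + 18*w^4 + 30*w^3 + 30*w^2 + 44*w + 15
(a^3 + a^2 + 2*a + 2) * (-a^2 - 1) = -a^5 - a^4 - 3*a^3 - 3*a^2 - 2*a - 2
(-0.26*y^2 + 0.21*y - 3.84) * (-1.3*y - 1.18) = 0.338*y^3 + 0.0338*y^2 + 4.7442*y + 4.5312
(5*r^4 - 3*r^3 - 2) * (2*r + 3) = 10*r^5 + 9*r^4 - 9*r^3 - 4*r - 6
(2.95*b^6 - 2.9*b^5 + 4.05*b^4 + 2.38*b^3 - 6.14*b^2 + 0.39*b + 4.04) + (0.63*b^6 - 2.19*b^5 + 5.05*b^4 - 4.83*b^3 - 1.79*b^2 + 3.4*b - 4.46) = 3.58*b^6 - 5.09*b^5 + 9.1*b^4 - 2.45*b^3 - 7.93*b^2 + 3.79*b - 0.42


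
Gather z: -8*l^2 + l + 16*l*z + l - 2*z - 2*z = -8*l^2 + 2*l + z*(16*l - 4)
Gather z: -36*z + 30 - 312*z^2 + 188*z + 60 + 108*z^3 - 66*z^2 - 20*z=108*z^3 - 378*z^2 + 132*z + 90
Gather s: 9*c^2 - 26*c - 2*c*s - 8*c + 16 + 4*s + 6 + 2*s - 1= 9*c^2 - 34*c + s*(6 - 2*c) + 21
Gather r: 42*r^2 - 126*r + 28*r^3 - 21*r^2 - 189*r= 28*r^3 + 21*r^2 - 315*r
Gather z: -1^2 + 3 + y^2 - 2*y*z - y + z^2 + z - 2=y^2 - y + z^2 + z*(1 - 2*y)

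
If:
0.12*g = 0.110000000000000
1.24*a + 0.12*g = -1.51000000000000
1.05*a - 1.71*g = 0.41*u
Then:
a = -1.31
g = 0.92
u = -7.17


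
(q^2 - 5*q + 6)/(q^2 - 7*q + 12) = (q - 2)/(q - 4)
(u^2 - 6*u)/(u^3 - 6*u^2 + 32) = u*(u - 6)/(u^3 - 6*u^2 + 32)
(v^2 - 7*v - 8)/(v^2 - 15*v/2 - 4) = 2*(v + 1)/(2*v + 1)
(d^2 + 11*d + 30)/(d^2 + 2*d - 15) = (d + 6)/(d - 3)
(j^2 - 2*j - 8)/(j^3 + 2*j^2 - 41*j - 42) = (j^2 - 2*j - 8)/(j^3 + 2*j^2 - 41*j - 42)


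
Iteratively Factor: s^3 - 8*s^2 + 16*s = (s)*(s^2 - 8*s + 16) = s*(s - 4)*(s - 4)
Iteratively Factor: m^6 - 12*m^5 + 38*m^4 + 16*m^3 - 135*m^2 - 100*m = (m)*(m^5 - 12*m^4 + 38*m^3 + 16*m^2 - 135*m - 100) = m*(m + 1)*(m^4 - 13*m^3 + 51*m^2 - 35*m - 100) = m*(m + 1)^2*(m^3 - 14*m^2 + 65*m - 100) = m*(m - 5)*(m + 1)^2*(m^2 - 9*m + 20) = m*(m - 5)^2*(m + 1)^2*(m - 4)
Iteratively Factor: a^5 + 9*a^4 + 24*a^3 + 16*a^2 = (a)*(a^4 + 9*a^3 + 24*a^2 + 16*a) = a*(a + 1)*(a^3 + 8*a^2 + 16*a) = a*(a + 1)*(a + 4)*(a^2 + 4*a) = a*(a + 1)*(a + 4)^2*(a)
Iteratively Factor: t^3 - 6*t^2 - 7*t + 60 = (t - 4)*(t^2 - 2*t - 15) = (t - 5)*(t - 4)*(t + 3)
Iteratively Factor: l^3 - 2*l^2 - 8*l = (l)*(l^2 - 2*l - 8) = l*(l + 2)*(l - 4)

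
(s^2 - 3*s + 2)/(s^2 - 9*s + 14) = (s - 1)/(s - 7)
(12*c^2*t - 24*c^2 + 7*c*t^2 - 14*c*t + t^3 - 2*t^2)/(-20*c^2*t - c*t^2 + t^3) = (3*c*t - 6*c + t^2 - 2*t)/(t*(-5*c + t))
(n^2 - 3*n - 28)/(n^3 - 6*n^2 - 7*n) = (n + 4)/(n*(n + 1))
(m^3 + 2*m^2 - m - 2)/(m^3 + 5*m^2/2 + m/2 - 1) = 2*(m - 1)/(2*m - 1)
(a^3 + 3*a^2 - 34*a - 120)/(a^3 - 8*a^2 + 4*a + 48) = (a^2 + 9*a + 20)/(a^2 - 2*a - 8)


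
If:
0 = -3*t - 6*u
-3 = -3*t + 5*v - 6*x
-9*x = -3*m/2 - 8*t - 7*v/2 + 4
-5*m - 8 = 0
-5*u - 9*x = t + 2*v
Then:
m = -8/5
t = 1711/1895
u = -1711/3790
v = 183/1895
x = 489/3790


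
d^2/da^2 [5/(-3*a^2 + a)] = 10*(3*a*(3*a - 1) - (6*a - 1)^2)/(a^3*(3*a - 1)^3)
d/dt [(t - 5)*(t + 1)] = 2*t - 4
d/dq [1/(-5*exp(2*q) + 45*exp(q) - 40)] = (2*exp(q) - 9)*exp(q)/(5*(exp(2*q) - 9*exp(q) + 8)^2)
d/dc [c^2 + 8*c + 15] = 2*c + 8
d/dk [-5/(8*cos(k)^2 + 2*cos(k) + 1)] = -10*(8*cos(k) + 1)*sin(k)/(8*cos(k)^2 + 2*cos(k) + 1)^2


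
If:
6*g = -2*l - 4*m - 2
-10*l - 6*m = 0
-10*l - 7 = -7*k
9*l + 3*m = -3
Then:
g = -11/12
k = -1/14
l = -3/4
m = 5/4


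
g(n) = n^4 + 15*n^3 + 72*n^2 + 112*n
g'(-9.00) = -455.00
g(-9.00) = 450.00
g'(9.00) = 7969.00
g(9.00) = 24336.00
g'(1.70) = 506.50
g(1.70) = 480.53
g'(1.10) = 330.17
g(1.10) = 231.75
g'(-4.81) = 15.35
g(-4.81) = -6.91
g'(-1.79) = -24.52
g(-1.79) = -45.55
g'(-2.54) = -28.99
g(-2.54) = -24.15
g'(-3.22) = -18.65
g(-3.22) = -7.41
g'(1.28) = 378.44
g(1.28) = 295.47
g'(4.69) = 2189.83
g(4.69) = 4140.25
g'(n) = 4*n^3 + 45*n^2 + 144*n + 112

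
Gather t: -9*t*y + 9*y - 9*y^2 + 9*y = -9*t*y - 9*y^2 + 18*y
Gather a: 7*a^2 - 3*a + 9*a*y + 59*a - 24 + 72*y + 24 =7*a^2 + a*(9*y + 56) + 72*y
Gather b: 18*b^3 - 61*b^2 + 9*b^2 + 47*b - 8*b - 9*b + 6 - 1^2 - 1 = 18*b^3 - 52*b^2 + 30*b + 4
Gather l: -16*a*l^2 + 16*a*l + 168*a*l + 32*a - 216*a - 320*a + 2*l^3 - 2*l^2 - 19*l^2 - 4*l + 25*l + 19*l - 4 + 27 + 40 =-504*a + 2*l^3 + l^2*(-16*a - 21) + l*(184*a + 40) + 63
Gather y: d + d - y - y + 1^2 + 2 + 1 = 2*d - 2*y + 4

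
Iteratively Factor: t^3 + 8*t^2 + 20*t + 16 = (t + 2)*(t^2 + 6*t + 8) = (t + 2)^2*(t + 4)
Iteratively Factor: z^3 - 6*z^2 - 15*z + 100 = (z + 4)*(z^2 - 10*z + 25) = (z - 5)*(z + 4)*(z - 5)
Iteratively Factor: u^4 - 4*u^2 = (u - 2)*(u^3 + 2*u^2) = (u - 2)*(u + 2)*(u^2) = u*(u - 2)*(u + 2)*(u)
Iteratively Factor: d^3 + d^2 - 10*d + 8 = (d - 1)*(d^2 + 2*d - 8) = (d - 2)*(d - 1)*(d + 4)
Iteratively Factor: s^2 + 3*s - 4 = (s - 1)*(s + 4)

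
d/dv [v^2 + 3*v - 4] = 2*v + 3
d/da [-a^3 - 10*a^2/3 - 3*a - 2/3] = -3*a^2 - 20*a/3 - 3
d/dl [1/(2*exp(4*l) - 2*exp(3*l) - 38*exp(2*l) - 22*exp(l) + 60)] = (-4*exp(3*l) + 3*exp(2*l) + 38*exp(l) + 11)*exp(l)/(2*(-exp(4*l) + exp(3*l) + 19*exp(2*l) + 11*exp(l) - 30)^2)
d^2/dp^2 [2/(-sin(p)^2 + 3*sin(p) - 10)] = 2*(4*sin(p)^4 - 9*sin(p)^3 - 37*sin(p)^2 + 48*sin(p) + 2)/(sin(p)^2 - 3*sin(p) + 10)^3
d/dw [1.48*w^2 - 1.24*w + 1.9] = 2.96*w - 1.24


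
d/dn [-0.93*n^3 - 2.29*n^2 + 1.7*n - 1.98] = -2.79*n^2 - 4.58*n + 1.7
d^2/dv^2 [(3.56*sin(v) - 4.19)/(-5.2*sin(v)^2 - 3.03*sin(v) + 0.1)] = (96.2624*sin(v)^5 - 509.28176*sin(v)^4 - 379.47052*sin(v)^3 + 633.681109*sin(v)^2 + 383.76467*sin(v) + 79.136182)/(5.2*sin(v)^2 + 3.03*sin(v) - 0.1)^3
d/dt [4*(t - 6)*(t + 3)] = 8*t - 12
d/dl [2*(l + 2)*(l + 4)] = 4*l + 12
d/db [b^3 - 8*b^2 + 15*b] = 3*b^2 - 16*b + 15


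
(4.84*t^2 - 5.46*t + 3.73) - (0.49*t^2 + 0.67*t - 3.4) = 4.35*t^2 - 6.13*t + 7.13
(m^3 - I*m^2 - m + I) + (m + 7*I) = m^3 - I*m^2 + 8*I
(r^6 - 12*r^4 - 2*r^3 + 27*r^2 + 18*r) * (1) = r^6 - 12*r^4 - 2*r^3 + 27*r^2 + 18*r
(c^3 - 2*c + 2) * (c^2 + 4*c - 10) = c^5 + 4*c^4 - 12*c^3 - 6*c^2 + 28*c - 20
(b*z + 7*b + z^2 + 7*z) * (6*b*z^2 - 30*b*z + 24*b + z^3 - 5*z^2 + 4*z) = 6*b^2*z^3 + 12*b^2*z^2 - 186*b^2*z + 168*b^2 + 7*b*z^4 + 14*b*z^3 - 217*b*z^2 + 196*b*z + z^5 + 2*z^4 - 31*z^3 + 28*z^2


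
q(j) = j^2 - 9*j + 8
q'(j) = 2*j - 9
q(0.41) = 4.48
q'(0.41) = -8.18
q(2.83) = -9.46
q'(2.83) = -3.34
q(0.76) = 1.74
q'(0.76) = -7.48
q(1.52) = -3.37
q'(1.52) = -5.96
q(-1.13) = 19.45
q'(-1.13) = -11.26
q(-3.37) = 49.69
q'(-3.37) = -15.74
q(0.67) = 2.42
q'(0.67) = -7.66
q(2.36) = -7.67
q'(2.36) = -4.28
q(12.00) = 44.00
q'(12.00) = 15.00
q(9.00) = 8.00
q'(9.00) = 9.00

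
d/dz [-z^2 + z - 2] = 1 - 2*z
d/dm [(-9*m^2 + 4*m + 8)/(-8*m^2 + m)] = (23*m^2 + 128*m - 8)/(m^2*(64*m^2 - 16*m + 1))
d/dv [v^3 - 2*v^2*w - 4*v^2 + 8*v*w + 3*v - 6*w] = 3*v^2 - 4*v*w - 8*v + 8*w + 3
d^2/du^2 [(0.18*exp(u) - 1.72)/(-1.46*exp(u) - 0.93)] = (3.910756*exp(u) - 2.491098)*exp(u)/(3.112136*exp(3*u) + 5.947164*exp(2*u) + 3.788262*exp(u) + 0.804357)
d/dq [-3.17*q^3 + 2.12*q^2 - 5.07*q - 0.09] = -9.51*q^2 + 4.24*q - 5.07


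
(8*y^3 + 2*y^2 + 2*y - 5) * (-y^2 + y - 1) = -8*y^5 + 6*y^4 - 8*y^3 + 5*y^2 - 7*y + 5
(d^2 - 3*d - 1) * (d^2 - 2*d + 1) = d^4 - 5*d^3 + 6*d^2 - d - 1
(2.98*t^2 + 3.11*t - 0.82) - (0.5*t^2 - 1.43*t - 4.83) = 2.48*t^2 + 4.54*t + 4.01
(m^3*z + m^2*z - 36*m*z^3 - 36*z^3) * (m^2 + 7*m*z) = m^5*z + 7*m^4*z^2 + m^4*z - 36*m^3*z^3 + 7*m^3*z^2 - 252*m^2*z^4 - 36*m^2*z^3 - 252*m*z^4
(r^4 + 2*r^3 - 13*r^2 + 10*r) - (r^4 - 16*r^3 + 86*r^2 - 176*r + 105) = 18*r^3 - 99*r^2 + 186*r - 105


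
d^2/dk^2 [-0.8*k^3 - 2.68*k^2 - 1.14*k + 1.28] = -4.8*k - 5.36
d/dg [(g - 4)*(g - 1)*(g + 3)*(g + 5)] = 4*g^3 + 9*g^2 - 42*g - 43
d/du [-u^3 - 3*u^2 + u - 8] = -3*u^2 - 6*u + 1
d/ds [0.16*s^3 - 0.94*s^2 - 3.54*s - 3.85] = 0.48*s^2 - 1.88*s - 3.54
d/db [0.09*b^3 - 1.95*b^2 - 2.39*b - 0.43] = 0.27*b^2 - 3.9*b - 2.39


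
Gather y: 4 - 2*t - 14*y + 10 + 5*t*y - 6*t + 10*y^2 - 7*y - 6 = -8*t + 10*y^2 + y*(5*t - 21) + 8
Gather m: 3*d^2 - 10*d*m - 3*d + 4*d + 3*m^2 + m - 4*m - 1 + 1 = 3*d^2 + d + 3*m^2 + m*(-10*d - 3)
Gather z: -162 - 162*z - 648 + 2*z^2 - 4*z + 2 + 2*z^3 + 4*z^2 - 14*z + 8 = 2*z^3 + 6*z^2 - 180*z - 800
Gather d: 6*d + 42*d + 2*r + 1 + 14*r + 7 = 48*d + 16*r + 8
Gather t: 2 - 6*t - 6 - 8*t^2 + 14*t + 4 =-8*t^2 + 8*t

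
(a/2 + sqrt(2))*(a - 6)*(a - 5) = a^3/2 - 11*a^2/2 + sqrt(2)*a^2 - 11*sqrt(2)*a + 15*a + 30*sqrt(2)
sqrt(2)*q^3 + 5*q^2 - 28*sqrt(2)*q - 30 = (q - 3*sqrt(2))*(q + 5*sqrt(2))*(sqrt(2)*q + 1)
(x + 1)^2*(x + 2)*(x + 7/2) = x^4 + 15*x^3/2 + 19*x^2 + 39*x/2 + 7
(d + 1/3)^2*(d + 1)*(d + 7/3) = d^4 + 4*d^3 + 14*d^2/3 + 52*d/27 + 7/27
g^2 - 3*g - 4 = (g - 4)*(g + 1)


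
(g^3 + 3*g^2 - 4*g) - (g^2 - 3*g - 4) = g^3 + 2*g^2 - g + 4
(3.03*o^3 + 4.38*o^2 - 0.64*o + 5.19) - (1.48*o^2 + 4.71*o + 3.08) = 3.03*o^3 + 2.9*o^2 - 5.35*o + 2.11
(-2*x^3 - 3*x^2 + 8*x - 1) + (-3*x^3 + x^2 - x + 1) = -5*x^3 - 2*x^2 + 7*x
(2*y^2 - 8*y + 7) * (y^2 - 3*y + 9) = 2*y^4 - 14*y^3 + 49*y^2 - 93*y + 63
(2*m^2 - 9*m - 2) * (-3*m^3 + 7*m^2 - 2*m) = -6*m^5 + 41*m^4 - 61*m^3 + 4*m^2 + 4*m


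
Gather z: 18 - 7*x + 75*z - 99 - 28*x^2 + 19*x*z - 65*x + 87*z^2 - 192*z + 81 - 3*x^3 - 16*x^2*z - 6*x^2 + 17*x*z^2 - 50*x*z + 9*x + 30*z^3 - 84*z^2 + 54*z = -3*x^3 - 34*x^2 - 63*x + 30*z^3 + z^2*(17*x + 3) + z*(-16*x^2 - 31*x - 63)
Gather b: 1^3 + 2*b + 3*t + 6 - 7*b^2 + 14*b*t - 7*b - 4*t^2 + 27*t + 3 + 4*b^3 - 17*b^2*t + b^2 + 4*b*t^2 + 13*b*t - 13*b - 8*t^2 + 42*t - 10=4*b^3 + b^2*(-17*t - 6) + b*(4*t^2 + 27*t - 18) - 12*t^2 + 72*t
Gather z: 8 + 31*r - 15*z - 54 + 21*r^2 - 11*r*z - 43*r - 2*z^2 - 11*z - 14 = 21*r^2 - 12*r - 2*z^2 + z*(-11*r - 26) - 60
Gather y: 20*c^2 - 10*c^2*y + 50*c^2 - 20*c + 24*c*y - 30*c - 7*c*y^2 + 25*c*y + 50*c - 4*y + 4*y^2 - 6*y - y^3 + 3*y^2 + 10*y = 70*c^2 - y^3 + y^2*(7 - 7*c) + y*(-10*c^2 + 49*c)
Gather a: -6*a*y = -6*a*y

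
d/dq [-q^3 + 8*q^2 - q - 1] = -3*q^2 + 16*q - 1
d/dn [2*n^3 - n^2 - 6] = 2*n*(3*n - 1)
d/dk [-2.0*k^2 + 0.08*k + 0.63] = 0.08 - 4.0*k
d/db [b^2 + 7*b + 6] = 2*b + 7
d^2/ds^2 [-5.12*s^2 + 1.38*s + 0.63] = -10.2400000000000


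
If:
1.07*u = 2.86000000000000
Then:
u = 2.67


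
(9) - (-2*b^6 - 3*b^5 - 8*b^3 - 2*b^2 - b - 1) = 2*b^6 + 3*b^5 + 8*b^3 + 2*b^2 + b + 10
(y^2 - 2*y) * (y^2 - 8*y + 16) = y^4 - 10*y^3 + 32*y^2 - 32*y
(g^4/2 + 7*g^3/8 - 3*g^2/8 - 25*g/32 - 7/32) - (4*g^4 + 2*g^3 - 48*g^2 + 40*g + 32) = -7*g^4/2 - 9*g^3/8 + 381*g^2/8 - 1305*g/32 - 1031/32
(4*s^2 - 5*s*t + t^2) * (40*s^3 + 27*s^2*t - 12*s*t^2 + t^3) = 160*s^5 - 92*s^4*t - 143*s^3*t^2 + 91*s^2*t^3 - 17*s*t^4 + t^5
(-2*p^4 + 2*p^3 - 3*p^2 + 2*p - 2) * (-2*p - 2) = 4*p^5 + 2*p^3 + 2*p^2 + 4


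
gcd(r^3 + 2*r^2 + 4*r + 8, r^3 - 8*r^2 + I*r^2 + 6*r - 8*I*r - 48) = r - 2*I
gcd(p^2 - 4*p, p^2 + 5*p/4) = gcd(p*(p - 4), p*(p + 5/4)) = p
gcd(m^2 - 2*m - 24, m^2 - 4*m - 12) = m - 6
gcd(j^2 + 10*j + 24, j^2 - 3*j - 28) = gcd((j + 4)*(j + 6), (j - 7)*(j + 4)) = j + 4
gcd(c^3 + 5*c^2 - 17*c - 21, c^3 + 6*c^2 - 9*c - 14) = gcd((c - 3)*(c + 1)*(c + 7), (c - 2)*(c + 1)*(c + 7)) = c^2 + 8*c + 7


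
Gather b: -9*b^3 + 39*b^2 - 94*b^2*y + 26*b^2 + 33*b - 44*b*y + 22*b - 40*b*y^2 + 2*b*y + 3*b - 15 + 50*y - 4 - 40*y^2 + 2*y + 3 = -9*b^3 + b^2*(65 - 94*y) + b*(-40*y^2 - 42*y + 58) - 40*y^2 + 52*y - 16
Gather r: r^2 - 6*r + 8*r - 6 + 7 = r^2 + 2*r + 1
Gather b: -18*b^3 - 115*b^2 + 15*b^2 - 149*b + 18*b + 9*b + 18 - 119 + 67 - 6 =-18*b^3 - 100*b^2 - 122*b - 40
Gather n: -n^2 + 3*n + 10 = -n^2 + 3*n + 10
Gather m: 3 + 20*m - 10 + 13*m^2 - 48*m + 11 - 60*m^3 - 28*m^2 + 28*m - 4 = -60*m^3 - 15*m^2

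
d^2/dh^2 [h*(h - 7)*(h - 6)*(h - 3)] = 12*h^2 - 96*h + 162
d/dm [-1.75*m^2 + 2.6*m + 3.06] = 2.6 - 3.5*m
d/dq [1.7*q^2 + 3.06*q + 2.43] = 3.4*q + 3.06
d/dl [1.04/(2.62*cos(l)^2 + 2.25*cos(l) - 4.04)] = (5.4496*cos(l) + 2.34)*sin(l)/(2.62*cos(l)^2 + 2.25*cos(l) - 4.04)^2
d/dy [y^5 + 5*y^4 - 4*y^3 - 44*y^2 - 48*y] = 5*y^4 + 20*y^3 - 12*y^2 - 88*y - 48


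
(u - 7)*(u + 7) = u^2 - 49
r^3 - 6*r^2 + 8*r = r*(r - 4)*(r - 2)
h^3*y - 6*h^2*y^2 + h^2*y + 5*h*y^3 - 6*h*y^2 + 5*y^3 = (h - 5*y)*(h - y)*(h*y + y)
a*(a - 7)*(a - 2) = a^3 - 9*a^2 + 14*a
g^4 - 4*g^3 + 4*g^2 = g^2*(g - 2)^2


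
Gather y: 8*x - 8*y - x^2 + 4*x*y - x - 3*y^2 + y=-x^2 + 7*x - 3*y^2 + y*(4*x - 7)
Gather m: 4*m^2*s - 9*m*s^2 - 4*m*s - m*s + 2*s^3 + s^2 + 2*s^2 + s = 4*m^2*s + m*(-9*s^2 - 5*s) + 2*s^3 + 3*s^2 + s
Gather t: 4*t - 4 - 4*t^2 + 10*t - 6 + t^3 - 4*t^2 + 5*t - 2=t^3 - 8*t^2 + 19*t - 12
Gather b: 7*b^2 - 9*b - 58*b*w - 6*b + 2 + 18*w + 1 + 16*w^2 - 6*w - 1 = 7*b^2 + b*(-58*w - 15) + 16*w^2 + 12*w + 2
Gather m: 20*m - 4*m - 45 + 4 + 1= 16*m - 40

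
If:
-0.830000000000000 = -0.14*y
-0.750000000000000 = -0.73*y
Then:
No Solution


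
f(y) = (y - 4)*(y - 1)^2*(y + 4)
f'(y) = (y - 4)*(y - 1)^2 + (y - 4)*(y + 4)*(2*y - 2) + (y - 1)^2*(y + 4)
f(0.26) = -8.72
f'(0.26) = 23.86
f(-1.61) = -91.34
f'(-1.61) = 48.05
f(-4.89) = 274.49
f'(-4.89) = -432.49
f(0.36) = -6.50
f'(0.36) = 20.61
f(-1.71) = -96.03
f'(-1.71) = 45.75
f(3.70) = -16.84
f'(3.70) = 41.47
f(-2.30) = -116.63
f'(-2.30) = 20.59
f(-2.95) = -113.86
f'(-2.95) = -34.40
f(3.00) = -28.00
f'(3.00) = -4.00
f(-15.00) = 53504.00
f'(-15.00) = -14368.00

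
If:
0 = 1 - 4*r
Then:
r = 1/4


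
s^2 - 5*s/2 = s*(s - 5/2)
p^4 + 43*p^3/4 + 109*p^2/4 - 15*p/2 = p*(p - 1/4)*(p + 5)*(p + 6)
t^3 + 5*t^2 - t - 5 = (t - 1)*(t + 1)*(t + 5)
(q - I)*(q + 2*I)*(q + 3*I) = q^3 + 4*I*q^2 - q + 6*I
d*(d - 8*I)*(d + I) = d^3 - 7*I*d^2 + 8*d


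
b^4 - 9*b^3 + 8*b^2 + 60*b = b*(b - 6)*(b - 5)*(b + 2)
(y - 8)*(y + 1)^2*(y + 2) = y^4 - 4*y^3 - 27*y^2 - 38*y - 16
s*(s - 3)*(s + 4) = s^3 + s^2 - 12*s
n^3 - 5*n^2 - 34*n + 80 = (n - 8)*(n - 2)*(n + 5)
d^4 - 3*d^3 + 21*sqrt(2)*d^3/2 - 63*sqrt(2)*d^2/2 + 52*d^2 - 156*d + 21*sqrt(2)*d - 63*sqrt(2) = (d - 3)*(d + sqrt(2)/2)*(d + 3*sqrt(2))*(d + 7*sqrt(2))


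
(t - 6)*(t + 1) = t^2 - 5*t - 6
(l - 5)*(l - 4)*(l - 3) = l^3 - 12*l^2 + 47*l - 60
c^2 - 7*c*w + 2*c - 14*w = (c + 2)*(c - 7*w)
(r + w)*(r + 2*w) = r^2 + 3*r*w + 2*w^2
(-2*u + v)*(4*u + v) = -8*u^2 + 2*u*v + v^2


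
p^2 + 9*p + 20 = (p + 4)*(p + 5)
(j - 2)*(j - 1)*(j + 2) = j^3 - j^2 - 4*j + 4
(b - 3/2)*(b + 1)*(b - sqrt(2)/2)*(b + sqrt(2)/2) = b^4 - b^3/2 - 2*b^2 + b/4 + 3/4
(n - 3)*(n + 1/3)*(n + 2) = n^3 - 2*n^2/3 - 19*n/3 - 2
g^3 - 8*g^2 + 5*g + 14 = (g - 7)*(g - 2)*(g + 1)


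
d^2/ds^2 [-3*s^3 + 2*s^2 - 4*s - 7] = 4 - 18*s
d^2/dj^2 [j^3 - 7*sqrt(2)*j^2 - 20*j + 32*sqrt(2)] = 6*j - 14*sqrt(2)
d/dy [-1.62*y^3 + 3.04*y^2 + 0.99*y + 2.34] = -4.86*y^2 + 6.08*y + 0.99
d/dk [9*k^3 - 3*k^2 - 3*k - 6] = 27*k^2 - 6*k - 3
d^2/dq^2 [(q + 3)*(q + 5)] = 2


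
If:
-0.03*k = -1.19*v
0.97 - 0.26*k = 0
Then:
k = 3.73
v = 0.09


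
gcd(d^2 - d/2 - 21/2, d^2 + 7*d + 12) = d + 3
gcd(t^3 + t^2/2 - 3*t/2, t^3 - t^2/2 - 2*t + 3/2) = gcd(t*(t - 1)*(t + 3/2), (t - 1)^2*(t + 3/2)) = t^2 + t/2 - 3/2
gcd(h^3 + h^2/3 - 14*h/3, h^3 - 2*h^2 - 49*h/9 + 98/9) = h^2 + h/3 - 14/3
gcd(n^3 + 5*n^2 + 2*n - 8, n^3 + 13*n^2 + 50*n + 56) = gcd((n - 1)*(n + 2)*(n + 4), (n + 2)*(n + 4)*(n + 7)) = n^2 + 6*n + 8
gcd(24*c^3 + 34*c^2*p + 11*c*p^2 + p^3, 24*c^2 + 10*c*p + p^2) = 24*c^2 + 10*c*p + p^2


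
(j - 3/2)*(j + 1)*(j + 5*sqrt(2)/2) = j^3 - j^2/2 + 5*sqrt(2)*j^2/2 - 5*sqrt(2)*j/4 - 3*j/2 - 15*sqrt(2)/4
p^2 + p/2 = p*(p + 1/2)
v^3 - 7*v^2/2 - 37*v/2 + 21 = (v - 6)*(v - 1)*(v + 7/2)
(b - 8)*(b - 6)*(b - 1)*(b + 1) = b^4 - 14*b^3 + 47*b^2 + 14*b - 48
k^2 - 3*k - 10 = (k - 5)*(k + 2)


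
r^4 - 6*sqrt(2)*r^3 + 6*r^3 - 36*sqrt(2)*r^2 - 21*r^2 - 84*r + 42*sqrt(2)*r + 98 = (r - 1)*(r + 7)*(r - 7*sqrt(2))*(r + sqrt(2))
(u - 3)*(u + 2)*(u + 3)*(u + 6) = u^4 + 8*u^3 + 3*u^2 - 72*u - 108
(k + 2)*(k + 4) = k^2 + 6*k + 8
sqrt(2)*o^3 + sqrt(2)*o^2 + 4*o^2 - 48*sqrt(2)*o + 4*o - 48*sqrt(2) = (o - 4*sqrt(2))*(o + 6*sqrt(2))*(sqrt(2)*o + sqrt(2))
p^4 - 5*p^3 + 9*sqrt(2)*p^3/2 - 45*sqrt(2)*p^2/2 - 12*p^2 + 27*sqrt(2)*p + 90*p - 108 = (p - 3)*(p - 2)*(p - 3*sqrt(2)/2)*(p + 6*sqrt(2))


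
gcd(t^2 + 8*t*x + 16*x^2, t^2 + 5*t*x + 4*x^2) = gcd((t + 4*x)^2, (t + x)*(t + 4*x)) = t + 4*x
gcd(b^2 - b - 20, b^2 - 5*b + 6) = 1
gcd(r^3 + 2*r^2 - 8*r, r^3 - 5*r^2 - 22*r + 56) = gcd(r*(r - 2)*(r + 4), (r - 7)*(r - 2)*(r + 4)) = r^2 + 2*r - 8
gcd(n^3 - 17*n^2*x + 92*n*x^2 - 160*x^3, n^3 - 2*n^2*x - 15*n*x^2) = -n + 5*x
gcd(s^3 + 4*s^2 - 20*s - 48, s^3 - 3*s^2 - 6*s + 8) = s^2 - 2*s - 8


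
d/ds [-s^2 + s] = 1 - 2*s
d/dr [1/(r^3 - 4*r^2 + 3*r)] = (-3*r^2 + 8*r - 3)/(r^2*(r^2 - 4*r + 3)^2)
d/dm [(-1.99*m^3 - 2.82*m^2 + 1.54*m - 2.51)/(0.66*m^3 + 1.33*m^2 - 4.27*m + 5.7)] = (-0.785500000000001*m^4 + 14.9618*m^3 - 19.066*m^2 - 25.4714*m - 1.9397)/(0.4356*m^6 + 1.7556*m^5 - 3.8675*m^4 - 3.8342*m^3 + 33.3949*m^2 - 48.678*m + 32.49)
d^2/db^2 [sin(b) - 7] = -sin(b)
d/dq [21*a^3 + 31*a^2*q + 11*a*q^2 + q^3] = 31*a^2 + 22*a*q + 3*q^2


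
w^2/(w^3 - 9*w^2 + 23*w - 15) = w^2/(w^3 - 9*w^2 + 23*w - 15)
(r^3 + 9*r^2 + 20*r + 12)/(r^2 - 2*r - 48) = (r^2 + 3*r + 2)/(r - 8)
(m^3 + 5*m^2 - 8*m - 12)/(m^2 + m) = m + 4 - 12/m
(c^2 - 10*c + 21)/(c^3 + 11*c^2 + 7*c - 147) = (c - 7)/(c^2 + 14*c + 49)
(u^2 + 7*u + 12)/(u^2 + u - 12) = (u + 3)/(u - 3)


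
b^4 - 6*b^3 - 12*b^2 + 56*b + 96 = (b - 6)*(b - 4)*(b + 2)^2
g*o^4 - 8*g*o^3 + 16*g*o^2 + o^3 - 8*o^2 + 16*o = o*(o - 4)^2*(g*o + 1)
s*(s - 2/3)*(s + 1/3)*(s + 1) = s^4 + 2*s^3/3 - 5*s^2/9 - 2*s/9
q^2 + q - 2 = (q - 1)*(q + 2)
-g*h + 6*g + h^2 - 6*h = (-g + h)*(h - 6)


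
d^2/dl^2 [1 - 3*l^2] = -6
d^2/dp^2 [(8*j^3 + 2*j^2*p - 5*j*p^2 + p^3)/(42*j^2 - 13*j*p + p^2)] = j^2*(-13424*j^3 + 9456*j^2*p - 1968*j*p^2 + 128*p^3)/(74088*j^6 - 68796*j^5*p + 26586*j^4*p^2 - 5473*j^3*p^3 + 633*j^2*p^4 - 39*j*p^5 + p^6)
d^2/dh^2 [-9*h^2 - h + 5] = -18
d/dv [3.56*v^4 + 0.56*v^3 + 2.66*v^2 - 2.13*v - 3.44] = 14.24*v^3 + 1.68*v^2 + 5.32*v - 2.13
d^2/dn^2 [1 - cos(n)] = cos(n)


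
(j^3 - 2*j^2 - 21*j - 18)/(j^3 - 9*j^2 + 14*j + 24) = (j + 3)/(j - 4)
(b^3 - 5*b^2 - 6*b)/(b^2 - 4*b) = (b^2 - 5*b - 6)/(b - 4)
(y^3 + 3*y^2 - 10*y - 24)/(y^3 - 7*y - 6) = (y + 4)/(y + 1)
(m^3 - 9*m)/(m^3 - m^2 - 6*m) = (m + 3)/(m + 2)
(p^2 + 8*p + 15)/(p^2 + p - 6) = (p + 5)/(p - 2)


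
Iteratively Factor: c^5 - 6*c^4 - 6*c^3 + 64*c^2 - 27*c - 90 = (c - 2)*(c^4 - 4*c^3 - 14*c^2 + 36*c + 45) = (c - 5)*(c - 2)*(c^3 + c^2 - 9*c - 9) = (c - 5)*(c - 2)*(c + 3)*(c^2 - 2*c - 3) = (c - 5)*(c - 3)*(c - 2)*(c + 3)*(c + 1)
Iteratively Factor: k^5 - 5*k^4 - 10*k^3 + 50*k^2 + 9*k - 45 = (k - 5)*(k^4 - 10*k^2 + 9) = (k - 5)*(k - 1)*(k^3 + k^2 - 9*k - 9) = (k - 5)*(k - 1)*(k + 3)*(k^2 - 2*k - 3) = (k - 5)*(k - 1)*(k + 1)*(k + 3)*(k - 3)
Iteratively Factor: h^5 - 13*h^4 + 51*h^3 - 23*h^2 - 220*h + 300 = (h - 2)*(h^4 - 11*h^3 + 29*h^2 + 35*h - 150) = (h - 5)*(h - 2)*(h^3 - 6*h^2 - h + 30) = (h - 5)*(h - 2)*(h + 2)*(h^2 - 8*h + 15) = (h - 5)^2*(h - 2)*(h + 2)*(h - 3)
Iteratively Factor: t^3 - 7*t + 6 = (t - 1)*(t^2 + t - 6) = (t - 1)*(t + 3)*(t - 2)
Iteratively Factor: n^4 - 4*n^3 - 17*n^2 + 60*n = (n)*(n^3 - 4*n^2 - 17*n + 60) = n*(n - 3)*(n^2 - n - 20) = n*(n - 5)*(n - 3)*(n + 4)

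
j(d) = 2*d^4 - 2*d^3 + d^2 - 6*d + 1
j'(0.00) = -6.00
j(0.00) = 1.00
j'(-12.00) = -14718.00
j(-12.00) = 45145.00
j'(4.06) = 438.61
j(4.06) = 402.69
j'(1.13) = 0.14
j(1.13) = -4.13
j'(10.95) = 9799.94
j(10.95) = 26182.56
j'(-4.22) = -722.50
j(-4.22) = 828.71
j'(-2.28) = -136.57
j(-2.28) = 97.63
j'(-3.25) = -350.50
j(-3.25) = 322.85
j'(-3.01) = -284.55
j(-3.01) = 246.83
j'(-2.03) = -101.71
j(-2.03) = 68.00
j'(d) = 8*d^3 - 6*d^2 + 2*d - 6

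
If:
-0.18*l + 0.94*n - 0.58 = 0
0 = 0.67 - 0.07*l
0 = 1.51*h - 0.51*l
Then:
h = 3.23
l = 9.57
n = 2.45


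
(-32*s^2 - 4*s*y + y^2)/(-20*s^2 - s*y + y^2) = (-8*s + y)/(-5*s + y)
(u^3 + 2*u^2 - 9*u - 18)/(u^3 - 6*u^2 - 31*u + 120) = (u^2 + 5*u + 6)/(u^2 - 3*u - 40)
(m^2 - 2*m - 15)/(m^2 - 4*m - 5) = (m + 3)/(m + 1)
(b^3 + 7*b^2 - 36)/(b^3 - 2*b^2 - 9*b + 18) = (b + 6)/(b - 3)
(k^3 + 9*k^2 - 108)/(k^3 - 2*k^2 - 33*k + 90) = (k + 6)/(k - 5)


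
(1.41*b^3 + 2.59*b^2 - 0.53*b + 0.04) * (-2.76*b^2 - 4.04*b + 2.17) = -3.8916*b^5 - 12.8448*b^4 - 5.9411*b^3 + 7.6511*b^2 - 1.3117*b + 0.0868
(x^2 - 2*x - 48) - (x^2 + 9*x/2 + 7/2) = -13*x/2 - 103/2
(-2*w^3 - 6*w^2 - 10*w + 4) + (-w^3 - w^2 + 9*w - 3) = -3*w^3 - 7*w^2 - w + 1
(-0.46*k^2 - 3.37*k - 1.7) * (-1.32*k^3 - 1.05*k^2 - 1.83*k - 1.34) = 0.6072*k^5 + 4.9314*k^4 + 6.6243*k^3 + 8.5685*k^2 + 7.6268*k + 2.278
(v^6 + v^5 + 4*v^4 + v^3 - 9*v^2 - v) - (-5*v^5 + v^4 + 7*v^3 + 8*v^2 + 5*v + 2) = v^6 + 6*v^5 + 3*v^4 - 6*v^3 - 17*v^2 - 6*v - 2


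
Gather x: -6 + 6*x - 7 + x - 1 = 7*x - 14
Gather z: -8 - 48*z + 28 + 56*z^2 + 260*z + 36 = 56*z^2 + 212*z + 56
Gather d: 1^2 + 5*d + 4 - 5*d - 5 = 0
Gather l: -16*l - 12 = -16*l - 12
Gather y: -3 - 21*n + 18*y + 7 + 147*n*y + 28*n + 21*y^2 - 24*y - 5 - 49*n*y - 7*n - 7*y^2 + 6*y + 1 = 98*n*y + 14*y^2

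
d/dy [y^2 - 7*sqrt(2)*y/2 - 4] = 2*y - 7*sqrt(2)/2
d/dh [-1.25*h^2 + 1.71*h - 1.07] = 1.71 - 2.5*h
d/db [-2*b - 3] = -2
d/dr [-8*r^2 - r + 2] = -16*r - 1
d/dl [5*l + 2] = 5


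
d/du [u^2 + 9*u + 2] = 2*u + 9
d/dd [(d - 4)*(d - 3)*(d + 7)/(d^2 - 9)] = (d^2 + 6*d + 37)/(d^2 + 6*d + 9)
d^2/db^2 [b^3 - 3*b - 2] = 6*b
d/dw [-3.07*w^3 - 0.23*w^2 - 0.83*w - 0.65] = -9.21*w^2 - 0.46*w - 0.83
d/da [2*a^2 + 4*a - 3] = 4*a + 4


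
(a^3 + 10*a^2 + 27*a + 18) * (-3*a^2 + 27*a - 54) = -3*a^5 - 3*a^4 + 135*a^3 + 135*a^2 - 972*a - 972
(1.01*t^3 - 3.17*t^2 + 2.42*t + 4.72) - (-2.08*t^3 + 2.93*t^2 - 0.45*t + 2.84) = 3.09*t^3 - 6.1*t^2 + 2.87*t + 1.88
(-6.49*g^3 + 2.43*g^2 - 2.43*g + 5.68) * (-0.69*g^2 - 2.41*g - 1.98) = 4.4781*g^5 + 13.9642*g^4 + 8.6706*g^3 - 2.8743*g^2 - 8.8774*g - 11.2464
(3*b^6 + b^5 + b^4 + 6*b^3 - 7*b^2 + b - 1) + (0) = 3*b^6 + b^5 + b^4 + 6*b^3 - 7*b^2 + b - 1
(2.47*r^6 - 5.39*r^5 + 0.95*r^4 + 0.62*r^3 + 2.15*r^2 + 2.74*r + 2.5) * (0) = 0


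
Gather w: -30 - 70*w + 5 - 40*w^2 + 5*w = -40*w^2 - 65*w - 25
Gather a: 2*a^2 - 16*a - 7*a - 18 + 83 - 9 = 2*a^2 - 23*a + 56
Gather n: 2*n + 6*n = 8*n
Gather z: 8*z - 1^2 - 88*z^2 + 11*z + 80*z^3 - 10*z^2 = 80*z^3 - 98*z^2 + 19*z - 1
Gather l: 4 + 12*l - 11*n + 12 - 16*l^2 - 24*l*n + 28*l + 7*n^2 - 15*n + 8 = -16*l^2 + l*(40 - 24*n) + 7*n^2 - 26*n + 24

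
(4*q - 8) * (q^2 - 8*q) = 4*q^3 - 40*q^2 + 64*q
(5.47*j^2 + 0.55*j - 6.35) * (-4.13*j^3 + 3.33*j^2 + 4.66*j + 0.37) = -22.5911*j^5 + 15.9436*j^4 + 53.5472*j^3 - 16.5586*j^2 - 29.3875*j - 2.3495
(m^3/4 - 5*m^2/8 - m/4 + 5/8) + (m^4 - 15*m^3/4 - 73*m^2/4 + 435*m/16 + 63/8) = m^4 - 7*m^3/2 - 151*m^2/8 + 431*m/16 + 17/2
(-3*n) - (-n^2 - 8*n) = n^2 + 5*n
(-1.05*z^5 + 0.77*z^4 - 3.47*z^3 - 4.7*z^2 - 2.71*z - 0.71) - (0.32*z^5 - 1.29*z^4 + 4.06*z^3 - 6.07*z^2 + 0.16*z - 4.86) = -1.37*z^5 + 2.06*z^4 - 7.53*z^3 + 1.37*z^2 - 2.87*z + 4.15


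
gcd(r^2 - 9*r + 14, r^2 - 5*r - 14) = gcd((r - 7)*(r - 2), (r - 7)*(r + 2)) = r - 7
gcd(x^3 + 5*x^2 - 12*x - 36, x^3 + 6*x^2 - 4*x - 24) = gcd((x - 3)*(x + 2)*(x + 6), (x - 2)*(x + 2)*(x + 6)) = x^2 + 8*x + 12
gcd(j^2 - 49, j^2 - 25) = 1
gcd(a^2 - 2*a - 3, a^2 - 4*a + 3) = a - 3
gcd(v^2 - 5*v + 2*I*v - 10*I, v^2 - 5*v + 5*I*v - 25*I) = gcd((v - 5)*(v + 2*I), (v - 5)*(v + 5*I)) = v - 5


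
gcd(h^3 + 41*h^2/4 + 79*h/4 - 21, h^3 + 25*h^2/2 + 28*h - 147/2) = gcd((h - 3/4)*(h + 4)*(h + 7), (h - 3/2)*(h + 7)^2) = h + 7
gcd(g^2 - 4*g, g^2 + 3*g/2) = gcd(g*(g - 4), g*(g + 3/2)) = g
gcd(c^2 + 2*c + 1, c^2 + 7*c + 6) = c + 1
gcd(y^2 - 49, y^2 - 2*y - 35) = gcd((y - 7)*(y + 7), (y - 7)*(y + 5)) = y - 7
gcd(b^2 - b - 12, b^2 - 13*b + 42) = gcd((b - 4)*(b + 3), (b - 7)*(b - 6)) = 1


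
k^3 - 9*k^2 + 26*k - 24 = (k - 4)*(k - 3)*(k - 2)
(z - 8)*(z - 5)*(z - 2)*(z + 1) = z^4 - 14*z^3 + 51*z^2 - 14*z - 80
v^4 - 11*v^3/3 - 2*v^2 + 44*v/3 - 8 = (v - 3)*(v - 2)*(v - 2/3)*(v + 2)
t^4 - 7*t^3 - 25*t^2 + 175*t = t*(t - 7)*(t - 5)*(t + 5)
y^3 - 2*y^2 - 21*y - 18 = (y - 6)*(y + 1)*(y + 3)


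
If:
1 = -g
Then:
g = -1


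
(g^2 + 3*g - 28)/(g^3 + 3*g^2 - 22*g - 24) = (g + 7)/(g^2 + 7*g + 6)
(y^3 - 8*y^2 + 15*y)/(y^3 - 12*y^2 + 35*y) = (y - 3)/(y - 7)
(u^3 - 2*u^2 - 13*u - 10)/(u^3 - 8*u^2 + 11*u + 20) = (u + 2)/(u - 4)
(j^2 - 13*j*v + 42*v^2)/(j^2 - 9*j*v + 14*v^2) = (-j + 6*v)/(-j + 2*v)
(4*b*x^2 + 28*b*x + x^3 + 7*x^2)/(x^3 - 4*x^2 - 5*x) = (4*b*x + 28*b + x^2 + 7*x)/(x^2 - 4*x - 5)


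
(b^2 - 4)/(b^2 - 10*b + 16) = (b + 2)/(b - 8)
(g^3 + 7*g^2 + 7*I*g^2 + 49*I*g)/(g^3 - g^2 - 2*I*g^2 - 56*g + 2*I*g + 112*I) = g*(g + 7*I)/(g^2 - 2*g*(4 + I) + 16*I)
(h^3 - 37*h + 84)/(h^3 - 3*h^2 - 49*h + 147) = (h - 4)/(h - 7)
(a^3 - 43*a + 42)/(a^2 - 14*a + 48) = (a^2 + 6*a - 7)/(a - 8)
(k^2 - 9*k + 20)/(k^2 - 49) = (k^2 - 9*k + 20)/(k^2 - 49)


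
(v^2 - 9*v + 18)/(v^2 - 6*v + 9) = (v - 6)/(v - 3)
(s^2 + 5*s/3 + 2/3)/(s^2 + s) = (s + 2/3)/s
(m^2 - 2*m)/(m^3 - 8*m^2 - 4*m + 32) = m/(m^2 - 6*m - 16)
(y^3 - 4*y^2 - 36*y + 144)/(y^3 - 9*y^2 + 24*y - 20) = (y^3 - 4*y^2 - 36*y + 144)/(y^3 - 9*y^2 + 24*y - 20)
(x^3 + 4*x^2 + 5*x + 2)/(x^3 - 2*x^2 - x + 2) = (x^2 + 3*x + 2)/(x^2 - 3*x + 2)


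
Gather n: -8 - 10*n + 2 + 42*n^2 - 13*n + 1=42*n^2 - 23*n - 5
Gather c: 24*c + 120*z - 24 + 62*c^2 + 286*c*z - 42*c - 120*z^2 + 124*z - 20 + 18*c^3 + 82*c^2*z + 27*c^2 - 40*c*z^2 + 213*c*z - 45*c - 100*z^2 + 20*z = 18*c^3 + c^2*(82*z + 89) + c*(-40*z^2 + 499*z - 63) - 220*z^2 + 264*z - 44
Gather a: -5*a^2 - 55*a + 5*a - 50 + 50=-5*a^2 - 50*a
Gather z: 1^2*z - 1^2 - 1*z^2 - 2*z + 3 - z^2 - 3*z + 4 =-2*z^2 - 4*z + 6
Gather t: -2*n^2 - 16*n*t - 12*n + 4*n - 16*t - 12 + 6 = -2*n^2 - 8*n + t*(-16*n - 16) - 6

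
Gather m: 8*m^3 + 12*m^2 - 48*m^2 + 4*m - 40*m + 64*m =8*m^3 - 36*m^2 + 28*m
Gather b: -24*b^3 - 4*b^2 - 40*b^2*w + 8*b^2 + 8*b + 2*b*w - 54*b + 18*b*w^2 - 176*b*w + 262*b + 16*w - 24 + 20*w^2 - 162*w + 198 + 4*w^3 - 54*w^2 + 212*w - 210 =-24*b^3 + b^2*(4 - 40*w) + b*(18*w^2 - 174*w + 216) + 4*w^3 - 34*w^2 + 66*w - 36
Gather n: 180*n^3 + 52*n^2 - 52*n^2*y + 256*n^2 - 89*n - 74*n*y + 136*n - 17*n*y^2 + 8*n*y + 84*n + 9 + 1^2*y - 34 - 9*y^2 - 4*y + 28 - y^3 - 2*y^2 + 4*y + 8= 180*n^3 + n^2*(308 - 52*y) + n*(-17*y^2 - 66*y + 131) - y^3 - 11*y^2 + y + 11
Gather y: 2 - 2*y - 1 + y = 1 - y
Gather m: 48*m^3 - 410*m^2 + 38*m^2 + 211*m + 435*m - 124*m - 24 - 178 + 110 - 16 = 48*m^3 - 372*m^2 + 522*m - 108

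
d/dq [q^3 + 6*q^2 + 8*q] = 3*q^2 + 12*q + 8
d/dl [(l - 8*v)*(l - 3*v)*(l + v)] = 3*l^2 - 20*l*v + 13*v^2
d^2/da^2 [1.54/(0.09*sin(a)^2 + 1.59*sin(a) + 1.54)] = (-0.049896*sin(a)^4 - 0.661122*sin(a)^3 - 2.964654*sin(a)^2 + 5.093088*sin(a) + 7.35966)/(0.09*sin(a)^2 + 1.59*sin(a) + 1.54)^3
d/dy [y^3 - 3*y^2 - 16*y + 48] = 3*y^2 - 6*y - 16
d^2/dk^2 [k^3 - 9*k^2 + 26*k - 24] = 6*k - 18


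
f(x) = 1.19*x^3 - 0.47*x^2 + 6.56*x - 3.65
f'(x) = 3.57*x^2 - 0.94*x + 6.56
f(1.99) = 16.92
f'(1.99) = 18.83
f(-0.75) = -9.34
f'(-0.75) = 9.27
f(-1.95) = -27.05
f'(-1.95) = 21.97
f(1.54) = 9.68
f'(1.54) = 13.58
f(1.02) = 3.82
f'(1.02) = 9.32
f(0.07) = -3.19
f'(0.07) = 6.51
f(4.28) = 109.12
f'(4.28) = 67.93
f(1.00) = 3.63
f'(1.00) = 9.19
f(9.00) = 884.83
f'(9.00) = 287.27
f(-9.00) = -968.27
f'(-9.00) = 304.19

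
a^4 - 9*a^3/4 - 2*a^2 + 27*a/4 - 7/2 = (a - 2)*(a - 1)^2*(a + 7/4)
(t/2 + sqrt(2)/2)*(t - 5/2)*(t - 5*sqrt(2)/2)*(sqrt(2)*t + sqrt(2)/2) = sqrt(2)*t^4/2 - 3*t^3/2 - sqrt(2)*t^3 - 25*sqrt(2)*t^2/8 + 3*t^2 + 15*t/8 + 5*sqrt(2)*t + 25*sqrt(2)/8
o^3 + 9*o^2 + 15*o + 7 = (o + 1)^2*(o + 7)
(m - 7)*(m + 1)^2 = m^3 - 5*m^2 - 13*m - 7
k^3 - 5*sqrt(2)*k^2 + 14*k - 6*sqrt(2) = (k - 3*sqrt(2))*(k - sqrt(2))^2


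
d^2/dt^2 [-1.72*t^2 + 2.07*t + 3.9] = -3.44000000000000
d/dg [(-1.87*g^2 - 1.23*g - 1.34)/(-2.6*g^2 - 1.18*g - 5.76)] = (-0.991399999999999*g^2 + 14.5744*g + 5.5036)/(6.76*g^4 + 6.136*g^3 + 31.3444*g^2 + 13.5936*g + 33.1776)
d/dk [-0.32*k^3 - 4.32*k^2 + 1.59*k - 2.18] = -0.96*k^2 - 8.64*k + 1.59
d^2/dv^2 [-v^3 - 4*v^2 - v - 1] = -6*v - 8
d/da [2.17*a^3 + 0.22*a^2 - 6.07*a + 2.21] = 6.51*a^2 + 0.44*a - 6.07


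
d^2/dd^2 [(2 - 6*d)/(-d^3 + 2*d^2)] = 4*(9*d^3 - 24*d^2 + 28*d - 12)/(d^4*(d^3 - 6*d^2 + 12*d - 8))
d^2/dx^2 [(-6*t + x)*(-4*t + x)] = 2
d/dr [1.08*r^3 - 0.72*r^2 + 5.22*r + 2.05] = 3.24*r^2 - 1.44*r + 5.22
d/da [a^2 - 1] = 2*a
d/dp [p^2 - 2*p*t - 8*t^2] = 2*p - 2*t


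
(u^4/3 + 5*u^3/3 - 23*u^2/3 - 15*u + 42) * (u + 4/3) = u^5/3 + 19*u^4/9 - 49*u^3/9 - 227*u^2/9 + 22*u + 56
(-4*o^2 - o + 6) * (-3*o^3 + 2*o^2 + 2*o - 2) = 12*o^5 - 5*o^4 - 28*o^3 + 18*o^2 + 14*o - 12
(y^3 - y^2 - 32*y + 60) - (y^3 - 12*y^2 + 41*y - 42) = 11*y^2 - 73*y + 102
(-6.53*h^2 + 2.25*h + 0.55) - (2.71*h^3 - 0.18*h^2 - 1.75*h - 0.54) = -2.71*h^3 - 6.35*h^2 + 4.0*h + 1.09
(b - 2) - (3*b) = -2*b - 2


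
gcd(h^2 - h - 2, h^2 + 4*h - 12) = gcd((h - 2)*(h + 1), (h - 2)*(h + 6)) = h - 2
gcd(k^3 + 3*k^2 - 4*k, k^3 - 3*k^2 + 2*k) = k^2 - k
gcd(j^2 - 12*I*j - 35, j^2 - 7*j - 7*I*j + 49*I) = j - 7*I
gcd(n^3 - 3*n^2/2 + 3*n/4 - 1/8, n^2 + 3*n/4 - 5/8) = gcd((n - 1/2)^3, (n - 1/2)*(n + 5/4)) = n - 1/2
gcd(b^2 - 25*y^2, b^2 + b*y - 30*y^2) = -b + 5*y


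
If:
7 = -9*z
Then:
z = -7/9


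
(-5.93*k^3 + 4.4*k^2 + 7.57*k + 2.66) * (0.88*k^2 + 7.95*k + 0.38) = -5.2184*k^5 - 43.2715*k^4 + 39.3882*k^3 + 64.1943*k^2 + 24.0236*k + 1.0108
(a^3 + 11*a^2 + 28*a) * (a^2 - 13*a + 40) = a^5 - 2*a^4 - 75*a^3 + 76*a^2 + 1120*a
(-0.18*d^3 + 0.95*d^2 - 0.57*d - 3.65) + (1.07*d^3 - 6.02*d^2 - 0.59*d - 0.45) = 0.89*d^3 - 5.07*d^2 - 1.16*d - 4.1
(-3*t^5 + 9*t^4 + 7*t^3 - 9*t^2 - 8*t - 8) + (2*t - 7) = -3*t^5 + 9*t^4 + 7*t^3 - 9*t^2 - 6*t - 15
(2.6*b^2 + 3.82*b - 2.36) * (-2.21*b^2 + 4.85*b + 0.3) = -5.746*b^4 + 4.1678*b^3 + 24.5226*b^2 - 10.3*b - 0.708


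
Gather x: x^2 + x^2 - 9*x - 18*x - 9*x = 2*x^2 - 36*x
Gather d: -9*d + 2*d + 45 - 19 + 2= 28 - 7*d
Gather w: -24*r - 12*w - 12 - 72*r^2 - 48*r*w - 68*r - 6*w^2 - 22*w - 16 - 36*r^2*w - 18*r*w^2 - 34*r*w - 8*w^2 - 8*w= -72*r^2 - 92*r + w^2*(-18*r - 14) + w*(-36*r^2 - 82*r - 42) - 28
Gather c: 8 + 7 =15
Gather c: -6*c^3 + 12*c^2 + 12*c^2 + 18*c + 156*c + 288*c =-6*c^3 + 24*c^2 + 462*c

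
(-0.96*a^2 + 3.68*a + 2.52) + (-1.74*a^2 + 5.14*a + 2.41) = -2.7*a^2 + 8.82*a + 4.93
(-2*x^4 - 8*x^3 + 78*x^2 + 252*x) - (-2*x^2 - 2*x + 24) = -2*x^4 - 8*x^3 + 80*x^2 + 254*x - 24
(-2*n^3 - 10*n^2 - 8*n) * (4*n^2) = -8*n^5 - 40*n^4 - 32*n^3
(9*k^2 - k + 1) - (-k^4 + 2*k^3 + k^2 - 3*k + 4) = k^4 - 2*k^3 + 8*k^2 + 2*k - 3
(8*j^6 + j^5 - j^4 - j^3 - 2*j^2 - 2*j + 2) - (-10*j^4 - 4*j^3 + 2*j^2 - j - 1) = 8*j^6 + j^5 + 9*j^4 + 3*j^3 - 4*j^2 - j + 3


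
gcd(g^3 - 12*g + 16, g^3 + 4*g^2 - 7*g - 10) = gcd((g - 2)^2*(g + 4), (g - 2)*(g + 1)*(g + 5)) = g - 2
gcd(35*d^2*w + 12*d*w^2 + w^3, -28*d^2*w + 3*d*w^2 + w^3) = 7*d*w + w^2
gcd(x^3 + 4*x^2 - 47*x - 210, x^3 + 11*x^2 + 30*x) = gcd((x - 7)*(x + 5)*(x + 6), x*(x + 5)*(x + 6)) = x^2 + 11*x + 30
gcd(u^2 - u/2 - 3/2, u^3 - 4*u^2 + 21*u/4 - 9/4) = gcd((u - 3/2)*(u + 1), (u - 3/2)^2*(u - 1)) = u - 3/2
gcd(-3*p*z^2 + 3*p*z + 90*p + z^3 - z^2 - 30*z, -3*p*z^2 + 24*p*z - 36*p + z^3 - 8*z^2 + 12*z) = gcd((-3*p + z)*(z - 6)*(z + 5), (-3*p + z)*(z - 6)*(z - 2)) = -3*p*z + 18*p + z^2 - 6*z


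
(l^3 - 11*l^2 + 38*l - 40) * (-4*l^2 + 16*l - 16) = -4*l^5 + 60*l^4 - 344*l^3 + 944*l^2 - 1248*l + 640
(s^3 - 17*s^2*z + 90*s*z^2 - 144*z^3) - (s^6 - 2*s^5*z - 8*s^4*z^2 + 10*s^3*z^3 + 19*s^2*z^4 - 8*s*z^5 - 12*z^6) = -s^6 + 2*s^5*z + 8*s^4*z^2 - 10*s^3*z^3 + s^3 - 19*s^2*z^4 - 17*s^2*z + 8*s*z^5 + 90*s*z^2 + 12*z^6 - 144*z^3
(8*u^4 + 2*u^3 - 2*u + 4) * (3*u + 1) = 24*u^5 + 14*u^4 + 2*u^3 - 6*u^2 + 10*u + 4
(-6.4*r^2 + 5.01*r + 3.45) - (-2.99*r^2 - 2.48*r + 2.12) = -3.41*r^2 + 7.49*r + 1.33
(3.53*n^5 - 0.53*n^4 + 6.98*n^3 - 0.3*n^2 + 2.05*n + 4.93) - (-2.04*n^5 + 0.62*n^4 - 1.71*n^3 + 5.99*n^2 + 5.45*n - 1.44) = 5.57*n^5 - 1.15*n^4 + 8.69*n^3 - 6.29*n^2 - 3.4*n + 6.37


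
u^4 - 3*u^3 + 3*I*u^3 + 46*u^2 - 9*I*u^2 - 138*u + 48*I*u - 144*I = (u - 3)*(u - 6*I)*(u + I)*(u + 8*I)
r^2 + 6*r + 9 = (r + 3)^2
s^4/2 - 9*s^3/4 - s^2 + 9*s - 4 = (s/2 + 1)*(s - 4)*(s - 2)*(s - 1/2)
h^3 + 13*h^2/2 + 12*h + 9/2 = (h + 1/2)*(h + 3)^2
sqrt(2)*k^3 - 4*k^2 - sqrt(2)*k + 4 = (k - 1)*(k - 2*sqrt(2))*(sqrt(2)*k + sqrt(2))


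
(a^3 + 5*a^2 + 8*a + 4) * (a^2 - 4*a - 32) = a^5 + a^4 - 44*a^3 - 188*a^2 - 272*a - 128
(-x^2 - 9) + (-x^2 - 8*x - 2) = -2*x^2 - 8*x - 11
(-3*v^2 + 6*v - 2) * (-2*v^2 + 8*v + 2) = 6*v^4 - 36*v^3 + 46*v^2 - 4*v - 4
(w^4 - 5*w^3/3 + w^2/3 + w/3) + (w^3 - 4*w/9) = w^4 - 2*w^3/3 + w^2/3 - w/9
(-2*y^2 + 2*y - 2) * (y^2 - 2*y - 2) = -2*y^4 + 6*y^3 - 2*y^2 + 4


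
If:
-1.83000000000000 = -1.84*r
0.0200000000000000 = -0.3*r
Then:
No Solution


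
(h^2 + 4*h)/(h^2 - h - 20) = h/(h - 5)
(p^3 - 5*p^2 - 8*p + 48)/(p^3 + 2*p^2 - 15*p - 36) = (p - 4)/(p + 3)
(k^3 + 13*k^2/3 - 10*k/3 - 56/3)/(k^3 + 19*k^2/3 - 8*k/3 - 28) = (k + 4)/(k + 6)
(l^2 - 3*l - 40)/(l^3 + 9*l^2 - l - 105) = (l - 8)/(l^2 + 4*l - 21)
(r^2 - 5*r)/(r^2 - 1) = r*(r - 5)/(r^2 - 1)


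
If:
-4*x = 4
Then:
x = -1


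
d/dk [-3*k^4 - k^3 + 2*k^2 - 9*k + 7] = -12*k^3 - 3*k^2 + 4*k - 9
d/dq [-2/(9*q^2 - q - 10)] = 2*(18*q - 1)/(-9*q^2 + q + 10)^2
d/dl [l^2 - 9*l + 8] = 2*l - 9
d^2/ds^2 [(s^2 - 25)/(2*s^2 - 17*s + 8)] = 2*(34*s^3 - 348*s^2 + 2550*s - 6761)/(8*s^6 - 204*s^5 + 1830*s^4 - 6545*s^3 + 7320*s^2 - 3264*s + 512)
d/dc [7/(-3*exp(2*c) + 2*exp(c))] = 14*(3*exp(c) - 1)*exp(-c)/(3*exp(c) - 2)^2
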